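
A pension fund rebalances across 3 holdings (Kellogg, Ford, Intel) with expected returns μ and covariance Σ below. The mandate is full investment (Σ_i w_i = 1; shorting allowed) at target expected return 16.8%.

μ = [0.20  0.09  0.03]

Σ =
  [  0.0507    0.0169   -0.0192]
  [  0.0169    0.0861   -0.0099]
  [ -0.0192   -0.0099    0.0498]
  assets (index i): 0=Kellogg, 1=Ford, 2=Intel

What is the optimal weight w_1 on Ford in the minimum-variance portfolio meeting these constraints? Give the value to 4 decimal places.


x=Σ⁻¹μ = [4.7656  0.3995  2.5192]
y=Σ⁻¹𝟙 = [29.0604  9.7299  33.2186]
a=μᵀx=1.064654  b=𝟙ᵀx=7.684325  c=𝟙ᵀy=72.008857  D=ac−b²=17.615695
λ₁=(c·0.168−b)/D = (72.008857·0.168−7.684325)/17.615695 = 0.250524
λ₂=(a−b·0.168)/D = (1.064654−7.684325·0.168)/17.615695 = -0.012847
w* = 0.250524·x + -0.012847·y:
  w_0 = 0.250524·4.7656 + -0.012847·29.0604 = 0.8206  (Kellogg)
  w_1 = 0.250524·0.3995 + -0.012847·9.7299 = -0.0249  (Ford)
  w_2 = 0.250524·2.5192 + -0.012847·33.2186 = 0.2044  (Intel)
Σw_i=1.0000  μᵀw=0.1680
σ²=wᵀΣw=λ₁·μ_p+λ₂ = 0.250524·0.168 + -0.012847 = 0.029241 ≈ 0.0292

-0.0249


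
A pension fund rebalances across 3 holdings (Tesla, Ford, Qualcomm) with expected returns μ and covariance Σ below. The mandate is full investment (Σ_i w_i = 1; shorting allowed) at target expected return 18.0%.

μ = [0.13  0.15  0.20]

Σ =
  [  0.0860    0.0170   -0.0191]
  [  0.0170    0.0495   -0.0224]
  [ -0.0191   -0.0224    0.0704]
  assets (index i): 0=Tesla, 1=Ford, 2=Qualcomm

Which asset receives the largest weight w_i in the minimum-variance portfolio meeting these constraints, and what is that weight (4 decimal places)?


Qualcomm (0.6006)

p=Σ⁻¹μ = [1.6562  4.6149  4.7586]
q=Σ⁻¹𝟙 = [11.9421  28.0308  26.3634]
a=μᵀp=1.859272  b=𝟙ᵀp=11.029770  c=𝟙ᵀq=66.336275  D=ac−b²=1.681377
λ₁=(c·0.180−b)/D = (66.336275·0.180−11.029770)/1.681377 = 0.541675
λ₂=(a−b·0.180)/D = (1.859272−11.029770·0.180)/1.681377 = -0.074990
w* = 0.541675·p + -0.074990·q:
  w_0 = 0.541675·1.6562 + -0.074990·11.9421 = 0.0016  (Tesla)
  w_1 = 0.541675·4.6149 + -0.074990·28.0308 = 0.3977  (Ford)
  w_2 = 0.541675·4.7586 + -0.074990·26.3634 = 0.6006  (Qualcomm)
Σw_i=1.0000  μᵀw=0.1800
σ²=wᵀΣw=λ₁·μ_p+λ₂ = 0.541675·0.180 + -0.074990 = 0.022512 ≈ 0.0225


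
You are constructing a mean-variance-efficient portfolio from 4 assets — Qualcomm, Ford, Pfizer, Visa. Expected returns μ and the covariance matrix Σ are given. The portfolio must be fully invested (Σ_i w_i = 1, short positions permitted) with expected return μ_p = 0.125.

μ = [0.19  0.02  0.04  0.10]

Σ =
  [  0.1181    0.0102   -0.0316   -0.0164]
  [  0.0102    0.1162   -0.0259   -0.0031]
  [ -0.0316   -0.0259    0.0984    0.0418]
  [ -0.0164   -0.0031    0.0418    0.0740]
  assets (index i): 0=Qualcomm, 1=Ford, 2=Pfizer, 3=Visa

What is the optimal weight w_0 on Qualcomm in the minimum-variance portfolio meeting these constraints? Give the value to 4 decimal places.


0.4361

u=Σ⁻¹μ = [1.9197  0.1335  0.3960  1.5587]
v=Σ⁻¹𝟙 = [12.3110  10.6589  12.9367  9.3809]
a=μᵀu=0.539119  b=𝟙ᵀu=4.007824  c=𝟙ᵀv=45.287535  D=ac−b²=8.352720
λ₁=(c·0.125−b)/D = (45.287535·0.125−4.007824)/8.352720 = 0.197914
λ₂=(a−b·0.125)/D = (0.539119−4.007824·0.125)/8.352720 = 0.004566
w* = 0.197914·u + 0.004566·v:
  w_0 = 0.197914·1.9197 + 0.004566·12.3110 = 0.4361  (Qualcomm)
  w_1 = 0.197914·0.1335 + 0.004566·10.6589 = 0.0751  (Ford)
  w_2 = 0.197914·0.3960 + 0.004566·12.9367 = 0.1374  (Pfizer)
  w_3 = 0.197914·1.5587 + 0.004566·9.3809 = 0.3513  (Visa)
Σw_i=1.0000  μᵀw=0.1250
σ²=wᵀΣw=λ₁·μ_p+λ₂ = 0.197914·0.125 + 0.004566 = 0.029306 ≈ 0.0293


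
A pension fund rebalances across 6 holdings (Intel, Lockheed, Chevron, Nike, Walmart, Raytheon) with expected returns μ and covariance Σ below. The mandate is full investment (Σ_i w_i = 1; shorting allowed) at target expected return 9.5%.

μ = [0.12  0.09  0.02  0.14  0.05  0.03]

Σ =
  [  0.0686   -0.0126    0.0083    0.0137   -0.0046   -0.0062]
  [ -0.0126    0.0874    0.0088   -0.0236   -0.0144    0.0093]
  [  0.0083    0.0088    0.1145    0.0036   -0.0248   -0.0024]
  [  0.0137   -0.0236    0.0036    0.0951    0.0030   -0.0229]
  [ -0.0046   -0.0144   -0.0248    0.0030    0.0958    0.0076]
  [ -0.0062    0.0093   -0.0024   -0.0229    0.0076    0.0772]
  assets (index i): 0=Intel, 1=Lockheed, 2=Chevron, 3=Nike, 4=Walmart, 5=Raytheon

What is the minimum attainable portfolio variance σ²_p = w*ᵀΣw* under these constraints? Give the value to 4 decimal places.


p=Σ⁻¹μ = [1.8402  1.8289  0.0272  1.8237  0.7731  0.7818]
q=Σ⁻¹𝟙 = [16.0016  17.7625  9.1937  15.5606  14.5342  15.5694]
a=μᵀp=0.703404  b=𝟙ᵀp=7.074969  c=𝟙ᵀq=88.622043  D=ac−b²=12.281926
λ₁=(c·0.095−b)/D = (88.622043·0.095−7.074969)/12.281926 = 0.109439
λ₂=(a−b·0.095)/D = (0.703404−7.074969·0.095)/12.281926 = 0.002547
w* = 0.109439·p + 0.002547·q:
  w_0 = 0.109439·1.8402 + 0.002547·16.0016 = 0.2421  (Intel)
  w_1 = 0.109439·1.8289 + 0.002547·17.7625 = 0.2454  (Lockheed)
  w_2 = 0.109439·0.0272 + 0.002547·9.1937 = 0.0264  (Chevron)
  w_3 = 0.109439·1.8237 + 0.002547·15.5606 = 0.2392  (Nike)
  w_4 = 0.109439·0.7731 + 0.002547·14.5342 = 0.1216  (Walmart)
  w_5 = 0.109439·0.7818 + 0.002547·15.5694 = 0.1252  (Raytheon)
Σw_i=1.0000  μᵀw=0.0950
σ²=wᵀΣw=λ₁·μ_p+λ₂ = 0.109439·0.095 + 0.002547 = 0.012944 ≈ 0.0129

0.0129


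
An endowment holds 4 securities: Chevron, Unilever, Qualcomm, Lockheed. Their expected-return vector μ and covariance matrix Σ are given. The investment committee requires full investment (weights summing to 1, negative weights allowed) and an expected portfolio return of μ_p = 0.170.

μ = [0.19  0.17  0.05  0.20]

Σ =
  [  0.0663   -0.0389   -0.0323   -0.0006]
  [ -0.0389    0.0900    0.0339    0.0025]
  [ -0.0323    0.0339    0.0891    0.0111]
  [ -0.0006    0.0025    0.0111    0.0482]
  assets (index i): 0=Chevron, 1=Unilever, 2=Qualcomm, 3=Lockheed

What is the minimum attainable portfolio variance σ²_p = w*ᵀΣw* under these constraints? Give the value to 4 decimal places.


0.0120

p=Σ⁻¹μ = [5.4893  3.9395  0.5686  3.8824]
q=Σ⁻¹𝟙 = [33.6585  20.0314  13.6890  16.9745]
a=μᵀp=2.517593  b=𝟙ᵀp=13.879792  c=𝟙ᵀq=84.353342  D=ac−b²=19.718790
λ₁=(c·0.170−b)/D = (84.353342·0.170−13.879792)/19.718790 = 0.023342
λ₂=(a−b·0.170)/D = (2.517593−13.879792·0.170)/19.718790 = 0.008014
w* = 0.023342·p + 0.008014·q:
  w_0 = 0.023342·5.4893 + 0.008014·33.6585 = 0.3979  (Chevron)
  w_1 = 0.023342·3.9395 + 0.008014·20.0314 = 0.2525  (Unilever)
  w_2 = 0.023342·0.5686 + 0.008014·13.6890 = 0.1230  (Qualcomm)
  w_3 = 0.023342·3.8824 + 0.008014·16.9745 = 0.2267  (Lockheed)
Σw_i=1.0000  μᵀw=0.1700
σ²=wᵀΣw=λ₁·μ_p+λ₂ = 0.023342·0.170 + 0.008014 = 0.011982 ≈ 0.0120


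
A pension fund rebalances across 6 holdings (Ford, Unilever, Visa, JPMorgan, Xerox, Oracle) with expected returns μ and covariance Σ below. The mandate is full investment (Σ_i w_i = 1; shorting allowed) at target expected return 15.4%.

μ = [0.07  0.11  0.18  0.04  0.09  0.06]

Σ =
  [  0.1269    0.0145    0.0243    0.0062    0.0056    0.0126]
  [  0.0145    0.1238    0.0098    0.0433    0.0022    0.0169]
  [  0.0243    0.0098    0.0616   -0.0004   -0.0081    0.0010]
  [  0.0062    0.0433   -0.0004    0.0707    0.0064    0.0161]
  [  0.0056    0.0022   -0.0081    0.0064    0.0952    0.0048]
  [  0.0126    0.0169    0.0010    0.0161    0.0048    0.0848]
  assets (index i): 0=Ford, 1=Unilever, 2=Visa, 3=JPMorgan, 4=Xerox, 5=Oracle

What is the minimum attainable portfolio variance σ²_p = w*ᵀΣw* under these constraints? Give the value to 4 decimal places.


u=Σ⁻¹μ = [-0.2036  0.5690  3.0584  0.0284  1.1765  0.5164]
v=Σ⁻¹𝟙 = [2.8063  1.5862  16.1957  10.1616  10.5768  8.3404]
a=μᵀu=0.736842  b=𝟙ᵀu=5.144960  c=𝟙ᵀv=49.667086  D=ac−b²=10.126191
λ₁=(c·0.154−b)/D = (49.667086·0.154−5.144960)/10.126191 = 0.247257
λ₂=(a−b·0.154)/D = (0.736842−5.144960·0.154)/10.126191 = -0.005479
w* = 0.247257·u + -0.005479·v:
  w_0 = 0.247257·-0.2036 + -0.005479·2.8063 = -0.0657  (Ford)
  w_1 = 0.247257·0.5690 + -0.005479·1.5862 = 0.1320  (Unilever)
  w_2 = 0.247257·3.0584 + -0.005479·16.1957 = 0.6675  (Visa)
  w_3 = 0.247257·0.0284 + -0.005479·10.1616 = -0.0487  (JPMorgan)
  w_4 = 0.247257·1.1765 + -0.005479·10.5768 = 0.2329  (Xerox)
  w_5 = 0.247257·0.5164 + -0.005479·8.3404 = 0.0820  (Oracle)
Σw_i=1.0000  μᵀw=0.1540
σ²=wᵀΣw=λ₁·μ_p+λ₂ = 0.247257·0.154 + -0.005479 = 0.032599 ≈ 0.0326

0.0326


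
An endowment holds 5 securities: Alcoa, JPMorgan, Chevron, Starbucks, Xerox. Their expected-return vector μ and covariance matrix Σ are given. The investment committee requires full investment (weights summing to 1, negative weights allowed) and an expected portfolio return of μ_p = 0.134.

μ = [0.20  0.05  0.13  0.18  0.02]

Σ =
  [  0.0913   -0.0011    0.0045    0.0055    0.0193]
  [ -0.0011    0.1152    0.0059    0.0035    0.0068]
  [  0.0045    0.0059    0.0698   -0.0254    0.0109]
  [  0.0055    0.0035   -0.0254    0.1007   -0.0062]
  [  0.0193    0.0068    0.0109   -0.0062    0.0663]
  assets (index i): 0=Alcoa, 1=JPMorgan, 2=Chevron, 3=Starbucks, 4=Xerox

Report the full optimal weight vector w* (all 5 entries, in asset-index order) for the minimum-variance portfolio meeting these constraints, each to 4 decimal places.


u=Σ⁻¹μ = [2.0400  0.2810  2.6266  2.2957  -0.5381]
v=Σ⁻¹𝟙 = [7.0475  6.8139  16.7638  14.2086  10.9052]
a=μᵀu=1.165968  b=𝟙ᵀu=6.705147  c=𝟙ᵀv=55.739042  D=ac−b²=20.030931
λ₁=(c·0.134−b)/D = (55.739042·0.134−6.705147)/20.030931 = 0.038135
λ₂=(a−b·0.134)/D = (1.165968−6.705147·0.134)/20.030931 = 0.013353
w* = 0.038135·u + 0.013353·v:
  w_0 = 0.038135·2.0400 + 0.013353·7.0475 = 0.1719  (Alcoa)
  w_1 = 0.038135·0.2810 + 0.013353·6.8139 = 0.1017  (JPMorgan)
  w_2 = 0.038135·2.6266 + 0.013353·16.7638 = 0.3240  (Chevron)
  w_3 = 0.038135·2.2957 + 0.013353·14.2086 = 0.2773  (Starbucks)
  w_4 = 0.038135·-0.5381 + 0.013353·10.9052 = 0.1251  (Xerox)
Σw_i=1.0000  μᵀw=0.1340
σ²=wᵀΣw=λ₁·μ_p+λ₂ = 0.038135·0.134 + 0.013353 = 0.018463 ≈ 0.0185

0.1719  0.1017  0.3240  0.2773  0.1251


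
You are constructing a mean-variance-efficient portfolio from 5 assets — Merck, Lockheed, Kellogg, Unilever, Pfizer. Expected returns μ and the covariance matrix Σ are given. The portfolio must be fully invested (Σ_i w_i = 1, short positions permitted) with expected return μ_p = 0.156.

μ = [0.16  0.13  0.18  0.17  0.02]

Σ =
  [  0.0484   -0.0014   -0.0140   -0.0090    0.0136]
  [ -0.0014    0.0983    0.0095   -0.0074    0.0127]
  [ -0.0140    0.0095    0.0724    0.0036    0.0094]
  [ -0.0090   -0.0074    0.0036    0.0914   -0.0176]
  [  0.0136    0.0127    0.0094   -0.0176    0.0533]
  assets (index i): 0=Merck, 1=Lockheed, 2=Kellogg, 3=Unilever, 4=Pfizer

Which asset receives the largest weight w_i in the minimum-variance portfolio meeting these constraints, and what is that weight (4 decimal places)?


Merck (0.3823)

g=Σ⁻¹μ = [5.0121  1.3774  3.3142  2.1195  -1.1165]
h=Σ⁻¹𝟙 = [24.5185  8.5896  14.9299  15.9860  13.1046]
a=μᵀg=1.915539  b=𝟙ᵀg=10.706714  c=𝟙ᵀh=77.128634  D=ac−b²=33.109212
λ₁=(c·0.156−b)/D = (77.128634·0.156−10.706714)/33.109212 = 0.040030
λ₂=(a−b·0.156)/D = (1.915539−10.706714·0.156)/33.109212 = 0.007409
w* = 0.040030·g + 0.007409·h:
  w_0 = 0.040030·5.0121 + 0.007409·24.5185 = 0.3823  (Merck)
  w_1 = 0.040030·1.3774 + 0.007409·8.5896 = 0.1188  (Lockheed)
  w_2 = 0.040030·3.3142 + 0.007409·14.9299 = 0.2433  (Kellogg)
  w_3 = 0.040030·2.1195 + 0.007409·15.9860 = 0.2033  (Unilever)
  w_4 = 0.040030·-1.1165 + 0.007409·13.1046 = 0.0524  (Pfizer)
Σw_i=1.0000  μᵀw=0.1560
σ²=wᵀΣw=λ₁·μ_p+λ₂ = 0.040030·0.156 + 0.007409 = 0.013653 ≈ 0.0137


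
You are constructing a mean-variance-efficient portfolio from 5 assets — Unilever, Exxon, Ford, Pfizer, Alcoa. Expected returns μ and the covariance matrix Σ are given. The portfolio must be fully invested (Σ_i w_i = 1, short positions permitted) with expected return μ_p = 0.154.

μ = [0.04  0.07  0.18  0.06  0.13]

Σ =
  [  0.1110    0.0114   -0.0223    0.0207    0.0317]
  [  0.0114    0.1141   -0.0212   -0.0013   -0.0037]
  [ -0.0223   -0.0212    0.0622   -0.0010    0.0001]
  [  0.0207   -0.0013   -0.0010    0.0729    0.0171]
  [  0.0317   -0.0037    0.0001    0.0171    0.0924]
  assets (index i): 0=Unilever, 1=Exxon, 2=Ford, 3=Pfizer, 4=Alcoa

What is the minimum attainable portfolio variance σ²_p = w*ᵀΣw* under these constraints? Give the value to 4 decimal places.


g=Σ⁻¹μ = [0.5083  1.2591  3.5109  0.4697  1.1922]
h=Σ⁻¹𝟙 = [8.7178  12.6137  23.6570  10.2885  6.4071]
a=μᵀg=0.923599  b=𝟙ᵀg=6.940172  c=𝟙ᵀh=61.684201  D=ac−b²=8.805463
λ₁=(c·0.154−b)/D = (61.684201·0.154−6.940172)/8.805463 = 0.290637
λ₂=(a−b·0.154)/D = (0.923599−6.940172·0.154)/8.805463 = -0.016488
w* = 0.290637·g + -0.016488·h:
  w_0 = 0.290637·0.5083 + -0.016488·8.7178 = 0.0040  (Unilever)
  w_1 = 0.290637·1.2591 + -0.016488·12.6137 = 0.1579  (Exxon)
  w_2 = 0.290637·3.5109 + -0.016488·23.6570 = 0.6303  (Ford)
  w_3 = 0.290637·0.4697 + -0.016488·10.2885 = -0.0331  (Pfizer)
  w_4 = 0.290637·1.1922 + -0.016488·6.4071 = 0.2409  (Alcoa)
Σw_i=1.0000  μᵀw=0.1540
σ²=wᵀΣw=λ₁·μ_p+λ₂ = 0.290637·0.154 + -0.016488 = 0.028270 ≈ 0.0283

0.0283


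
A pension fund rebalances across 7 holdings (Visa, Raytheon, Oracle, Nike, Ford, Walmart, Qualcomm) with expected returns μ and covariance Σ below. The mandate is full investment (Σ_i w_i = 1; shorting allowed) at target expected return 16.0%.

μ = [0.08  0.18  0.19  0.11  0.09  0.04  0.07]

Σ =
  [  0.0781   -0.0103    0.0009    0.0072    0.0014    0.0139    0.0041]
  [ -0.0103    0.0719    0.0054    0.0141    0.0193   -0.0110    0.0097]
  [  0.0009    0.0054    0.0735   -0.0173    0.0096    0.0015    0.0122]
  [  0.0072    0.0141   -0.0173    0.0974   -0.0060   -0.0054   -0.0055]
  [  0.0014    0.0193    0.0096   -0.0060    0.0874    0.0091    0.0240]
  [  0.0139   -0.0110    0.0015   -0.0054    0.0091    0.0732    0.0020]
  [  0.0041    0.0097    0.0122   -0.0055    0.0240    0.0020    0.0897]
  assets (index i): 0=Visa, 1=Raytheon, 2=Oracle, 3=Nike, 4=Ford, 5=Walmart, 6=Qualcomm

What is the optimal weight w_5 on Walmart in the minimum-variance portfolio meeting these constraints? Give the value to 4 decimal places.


0.0305

u=Σ⁻¹μ = [1.0390  2.2406  2.6395  1.2560  0.2042  0.6953  0.1385]
v=Σ⁻¹𝟙 = [10.3638  11.9907  13.3096  11.5369  4.7295  13.3021  6.7131]
a=μᵀu=1.181970  b=𝟙ᵀu=8.212974  c=𝟙ᵀv=71.945710  D=ac−b²=17.584721
λ₁=(c·0.160−b)/D = (71.945710·0.160−8.212974)/17.584721 = 0.187568
λ₂=(a−b·0.160)/D = (1.181970−8.212974·0.160)/17.584721 = -0.007513
w* = 0.187568·u + -0.007513·v:
  w_0 = 0.187568·1.0390 + -0.007513·10.3638 = 0.1170  (Visa)
  w_1 = 0.187568·2.2406 + -0.007513·11.9907 = 0.3302  (Raytheon)
  w_2 = 0.187568·2.6395 + -0.007513·13.3096 = 0.3951  (Oracle)
  w_3 = 0.187568·1.2560 + -0.007513·11.5369 = 0.1489  (Nike)
  w_4 = 0.187568·0.2042 + -0.007513·4.7295 = 0.0028  (Ford)
  w_5 = 0.187568·0.6953 + -0.007513·13.3021 = 0.0305  (Walmart)
  w_6 = 0.187568·0.1385 + -0.007513·6.7131 = -0.0245  (Qualcomm)
Σw_i=1.0000  μᵀw=0.1600
σ²=wᵀΣw=λ₁·μ_p+λ₂ = 0.187568·0.160 + -0.007513 = 0.022498 ≈ 0.0225


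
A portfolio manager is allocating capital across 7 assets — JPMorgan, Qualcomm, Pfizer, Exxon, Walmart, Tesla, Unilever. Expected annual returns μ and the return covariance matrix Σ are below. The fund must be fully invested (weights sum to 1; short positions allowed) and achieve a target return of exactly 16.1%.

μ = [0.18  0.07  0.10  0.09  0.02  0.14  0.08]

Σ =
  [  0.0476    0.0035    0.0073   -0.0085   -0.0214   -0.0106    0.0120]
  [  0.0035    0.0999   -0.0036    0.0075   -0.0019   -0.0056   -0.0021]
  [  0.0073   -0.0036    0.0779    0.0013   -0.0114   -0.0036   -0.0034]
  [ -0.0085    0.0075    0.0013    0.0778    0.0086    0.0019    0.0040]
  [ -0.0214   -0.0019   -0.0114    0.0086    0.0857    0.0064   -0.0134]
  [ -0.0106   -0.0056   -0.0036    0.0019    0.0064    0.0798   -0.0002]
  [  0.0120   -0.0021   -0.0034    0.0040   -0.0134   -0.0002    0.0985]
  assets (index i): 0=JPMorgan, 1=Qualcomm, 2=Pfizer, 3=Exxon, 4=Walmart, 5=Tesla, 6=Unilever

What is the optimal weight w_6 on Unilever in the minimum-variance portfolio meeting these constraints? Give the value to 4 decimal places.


-0.0511

p=Σ⁻¹μ = [4.8336  0.6364  1.1628  1.3752  1.3597  2.3528  0.4109]
q=Σ⁻¹𝟙 = [30.5919  10.0580  14.3992  11.8353  20.5430  16.0447  9.4835]
a=μᵀp=1.544113  b=𝟙ᵀp=12.131513  c=𝟙ᵀq=112.955720  D=ac−b²=27.242741
λ₁=(c·0.161−b)/D = (112.955720·0.161−12.131513)/27.242741 = 0.222237
λ₂=(a−b·0.161)/D = (1.544113−12.131513·0.161)/27.242741 = -0.015015
w* = 0.222237·p + -0.015015·q:
  w_0 = 0.222237·4.8336 + -0.015015·30.5919 = 0.6149  (JPMorgan)
  w_1 = 0.222237·0.6364 + -0.015015·10.0580 = -0.0096  (Qualcomm)
  w_2 = 0.222237·1.1628 + -0.015015·14.3992 = 0.0422  (Pfizer)
  w_3 = 0.222237·1.3752 + -0.015015·11.8353 = 0.1279  (Exxon)
  w_4 = 0.222237·1.3597 + -0.015015·20.5430 = -0.0063  (Walmart)
  w_5 = 0.222237·2.3528 + -0.015015·16.0447 = 0.2820  (Tesla)
  w_6 = 0.222237·0.4109 + -0.015015·9.4835 = -0.0511  (Unilever)
Σw_i=1.0000  μᵀw=0.1610
σ²=wᵀΣw=λ₁·μ_p+λ₂ = 0.222237·0.161 + -0.015015 = 0.020765 ≈ 0.0208


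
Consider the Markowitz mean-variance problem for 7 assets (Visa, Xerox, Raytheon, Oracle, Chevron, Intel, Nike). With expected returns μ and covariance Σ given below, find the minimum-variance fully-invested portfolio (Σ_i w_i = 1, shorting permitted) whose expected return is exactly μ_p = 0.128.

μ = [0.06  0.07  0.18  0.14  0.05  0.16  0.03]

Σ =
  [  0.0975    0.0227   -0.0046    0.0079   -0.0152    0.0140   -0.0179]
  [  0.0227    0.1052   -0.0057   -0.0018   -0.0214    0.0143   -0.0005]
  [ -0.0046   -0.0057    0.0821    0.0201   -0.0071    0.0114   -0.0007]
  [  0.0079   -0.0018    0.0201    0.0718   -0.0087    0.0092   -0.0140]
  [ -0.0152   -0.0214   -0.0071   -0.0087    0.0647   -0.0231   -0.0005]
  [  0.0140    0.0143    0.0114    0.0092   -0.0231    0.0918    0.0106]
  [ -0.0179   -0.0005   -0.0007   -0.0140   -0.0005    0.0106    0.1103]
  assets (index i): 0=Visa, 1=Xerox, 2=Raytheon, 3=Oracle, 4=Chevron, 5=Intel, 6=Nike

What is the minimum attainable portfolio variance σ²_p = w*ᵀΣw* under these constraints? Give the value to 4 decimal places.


0.0167

u=Σ⁻¹μ = [0.5569  0.9003  1.8796  1.5247  2.2001  1.6361  0.4246]
v=Σ⁻¹𝟙 = [12.0755  12.3940  11.4295  14.3133  29.3232  10.2465  12.1195]
a=μᵀu=1.032750  b=𝟙ᵀu=9.122469  c=𝟙ᵀv=101.901478  D=ac−b²=22.019292
λ₁=(c·0.128−b)/D = (101.901478·0.128−9.122469)/22.019292 = 0.178068
λ₂=(a−b·0.128)/D = (1.032750−9.122469·0.128)/22.019292 = -0.006128
w* = 0.178068·u + -0.006128·v:
  w_0 = 0.178068·0.5569 + -0.006128·12.0755 = 0.0252  (Visa)
  w_1 = 0.178068·0.9003 + -0.006128·12.3940 = 0.0844  (Xerox)
  w_2 = 0.178068·1.8796 + -0.006128·11.4295 = 0.2647  (Raytheon)
  w_3 = 0.178068·1.5247 + -0.006128·14.3133 = 0.1838  (Oracle)
  w_4 = 0.178068·2.2001 + -0.006128·29.3232 = 0.2121  (Chevron)
  w_5 = 0.178068·1.6361 + -0.006128·10.2465 = 0.2286  (Intel)
  w_6 = 0.178068·0.4246 + -0.006128·12.1195 = 0.0014  (Nike)
Σw_i=1.0000  μᵀw=0.1280
σ²=wᵀΣw=λ₁·μ_p+λ₂ = 0.178068·0.128 + -0.006128 = 0.016665 ≈ 0.0167


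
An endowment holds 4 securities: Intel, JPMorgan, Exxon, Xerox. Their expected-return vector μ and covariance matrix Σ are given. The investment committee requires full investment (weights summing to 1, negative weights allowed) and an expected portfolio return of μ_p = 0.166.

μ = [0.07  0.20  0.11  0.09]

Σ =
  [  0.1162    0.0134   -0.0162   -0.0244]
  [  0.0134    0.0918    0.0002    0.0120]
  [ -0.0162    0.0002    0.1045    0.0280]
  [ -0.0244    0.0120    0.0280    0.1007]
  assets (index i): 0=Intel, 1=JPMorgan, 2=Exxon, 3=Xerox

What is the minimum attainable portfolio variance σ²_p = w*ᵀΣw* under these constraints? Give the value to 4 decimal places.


p=Σ⁻¹μ = [0.6199  2.0174  1.0044  0.5243]
q=Σ⁻¹𝟙 = [10.8161  8.0999  8.7804  9.1446]
a=μᵀp=0.604547  b=𝟙ᵀp=4.165971  c=𝟙ᵀq=36.841048  D=ac−b²=4.916836
λ₁=(c·0.166−b)/D = (36.841048·0.166−4.165971)/4.916836 = 0.396524
λ₂=(a−b·0.166)/D = (0.604547−4.165971·0.166)/4.916836 = -0.017695
w* = 0.396524·p + -0.017695·q:
  w_0 = 0.396524·0.6199 + -0.017695·10.8161 = 0.0544  (Intel)
  w_1 = 0.396524·2.0174 + -0.017695·8.0999 = 0.6566  (JPMorgan)
  w_2 = 0.396524·1.0044 + -0.017695·8.7804 = 0.2429  (Exxon)
  w_3 = 0.396524·0.5243 + -0.017695·9.1446 = 0.0461  (Xerox)
Σw_i=1.0000  μᵀw=0.1660
σ²=wᵀΣw=λ₁·μ_p+λ₂ = 0.396524·0.166 + -0.017695 = 0.048128 ≈ 0.0481

0.0481


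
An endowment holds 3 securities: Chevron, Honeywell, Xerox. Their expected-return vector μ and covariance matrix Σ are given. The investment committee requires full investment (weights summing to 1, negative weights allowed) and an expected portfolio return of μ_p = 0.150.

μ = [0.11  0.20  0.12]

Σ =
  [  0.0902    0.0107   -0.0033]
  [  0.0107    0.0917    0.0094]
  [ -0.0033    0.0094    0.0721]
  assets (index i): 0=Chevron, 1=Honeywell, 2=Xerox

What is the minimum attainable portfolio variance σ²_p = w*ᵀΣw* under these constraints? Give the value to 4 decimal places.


0.0335

p=Σ⁻¹μ = [1.0466  1.9089  1.4634]
q=Σ⁻¹𝟙 = [10.5863  8.3095  13.2708]
a=μᵀp=0.672512  b=𝟙ᵀp=4.418888  c=𝟙ᵀq=32.166586  D=ac−b²=2.105842
λ₁=(c·0.150−b)/D = (32.166586·0.150−4.418888)/2.105842 = 0.192845
λ₂=(a−b·0.150)/D = (0.672512−4.418888·0.150)/2.105842 = 0.004596
w* = 0.192845·p + 0.004596·q:
  w_0 = 0.192845·1.0466 + 0.004596·10.5863 = 0.2505  (Chevron)
  w_1 = 0.192845·1.9089 + 0.004596·8.3095 = 0.4063  (Honeywell)
  w_2 = 0.192845·1.4634 + 0.004596·13.2708 = 0.3432  (Xerox)
Σw_i=1.0000  μᵀw=0.1500
σ²=wᵀΣw=λ₁·μ_p+λ₂ = 0.192845·0.150 + 0.004596 = 0.033523 ≈ 0.0335


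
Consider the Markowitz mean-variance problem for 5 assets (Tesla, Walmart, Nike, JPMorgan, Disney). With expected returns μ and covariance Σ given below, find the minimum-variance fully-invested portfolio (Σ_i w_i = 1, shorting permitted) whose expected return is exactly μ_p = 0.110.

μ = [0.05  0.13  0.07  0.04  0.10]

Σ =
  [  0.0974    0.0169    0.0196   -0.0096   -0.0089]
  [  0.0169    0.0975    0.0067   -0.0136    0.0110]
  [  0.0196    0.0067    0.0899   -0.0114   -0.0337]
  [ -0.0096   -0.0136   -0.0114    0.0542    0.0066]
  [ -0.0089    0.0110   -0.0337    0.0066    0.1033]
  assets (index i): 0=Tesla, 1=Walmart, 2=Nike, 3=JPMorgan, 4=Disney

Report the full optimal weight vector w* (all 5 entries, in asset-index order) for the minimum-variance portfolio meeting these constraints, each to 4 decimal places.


-0.0935  0.4802  0.2596  0.0215  0.3321

p=Σ⁻¹μ = [0.2803  1.2364  1.2220  1.2110  1.1818]
q=Σ⁻¹𝟙 = [8.9031  9.4626  16.5332  24.2614  13.2836]
a=μᵀp=0.426902  b=𝟙ᵀp=5.131429  c=𝟙ᵀq=72.443894  D=ac−b²=4.594844
λ₁=(c·0.110−b)/D = (72.443894·0.110−5.131429)/4.594844 = 0.617518
λ₂=(a−b·0.110)/D = (0.426902−5.131429·0.110)/4.594844 = -0.029937
w* = 0.617518·p + -0.029937·q:
  w_0 = 0.617518·0.2803 + -0.029937·8.9031 = -0.0935  (Tesla)
  w_1 = 0.617518·1.2364 + -0.029937·9.4626 = 0.4802  (Walmart)
  w_2 = 0.617518·1.2220 + -0.029937·16.5332 = 0.2596  (Nike)
  w_3 = 0.617518·1.2110 + -0.029937·24.2614 = 0.0215  (JPMorgan)
  w_4 = 0.617518·1.1818 + -0.029937·13.2836 = 0.3321  (Disney)
Σw_i=1.0000  μᵀw=0.1100
σ²=wᵀΣw=λ₁·μ_p+λ₂ = 0.617518·0.110 + -0.029937 = 0.037990 ≈ 0.0380


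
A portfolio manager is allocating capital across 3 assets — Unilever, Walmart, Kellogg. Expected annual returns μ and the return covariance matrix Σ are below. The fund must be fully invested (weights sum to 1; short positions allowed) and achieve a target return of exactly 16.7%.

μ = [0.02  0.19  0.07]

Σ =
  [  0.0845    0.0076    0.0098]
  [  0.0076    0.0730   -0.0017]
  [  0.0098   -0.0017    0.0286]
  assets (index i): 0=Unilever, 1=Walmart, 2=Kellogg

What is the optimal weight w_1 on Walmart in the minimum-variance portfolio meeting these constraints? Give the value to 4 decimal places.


0.7262

g=Σ⁻¹μ = [-0.3213  2.6995  2.7181]
h=Σ⁻¹𝟙 = [6.7116  13.7797  33.4843]
a=μᵀg=0.696746  b=𝟙ᵀg=5.096271  c=𝟙ᵀh=53.975573  D=ac−b²=11.635262
λ₁=(c·0.167−b)/D = (53.975573·0.167−5.096271)/11.635262 = 0.336705
λ₂=(a−b·0.167)/D = (0.696746−5.096271·0.167)/11.635262 = -0.013264
w* = 0.336705·g + -0.013264·h:
  w_0 = 0.336705·-0.3213 + -0.013264·6.7116 = -0.1972  (Unilever)
  w_1 = 0.336705·2.6995 + -0.013264·13.7797 = 0.7262  (Walmart)
  w_2 = 0.336705·2.7181 + -0.013264·33.4843 = 0.4711  (Kellogg)
Σw_i=1.0000  μᵀw=0.1670
σ²=wᵀΣw=λ₁·μ_p+λ₂ = 0.336705·0.167 + -0.013264 = 0.042966 ≈ 0.0430


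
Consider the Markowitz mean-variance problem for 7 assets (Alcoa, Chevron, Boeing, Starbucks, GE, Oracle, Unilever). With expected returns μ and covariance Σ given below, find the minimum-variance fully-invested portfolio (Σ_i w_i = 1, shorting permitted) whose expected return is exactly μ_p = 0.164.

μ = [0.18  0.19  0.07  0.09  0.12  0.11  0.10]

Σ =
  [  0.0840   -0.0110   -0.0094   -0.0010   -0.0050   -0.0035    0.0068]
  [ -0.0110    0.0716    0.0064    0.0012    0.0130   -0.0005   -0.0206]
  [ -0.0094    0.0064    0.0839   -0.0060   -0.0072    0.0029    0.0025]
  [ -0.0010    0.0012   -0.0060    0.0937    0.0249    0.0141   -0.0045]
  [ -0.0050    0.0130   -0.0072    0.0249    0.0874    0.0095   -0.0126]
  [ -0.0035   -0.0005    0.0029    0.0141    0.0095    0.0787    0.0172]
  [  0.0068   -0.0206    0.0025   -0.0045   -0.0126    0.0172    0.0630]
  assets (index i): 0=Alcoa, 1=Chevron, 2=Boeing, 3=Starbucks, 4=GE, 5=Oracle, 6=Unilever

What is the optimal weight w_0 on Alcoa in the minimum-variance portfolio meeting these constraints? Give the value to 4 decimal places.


0.3002

p=Σ⁻¹μ = [2.6038  3.4732  0.9135  0.7096  1.1643  0.6875  2.5015]
q=Σ⁻¹𝟙 = [15.1012  19.2403  12.8461  8.8184  10.4474  5.5461  21.2297]
a=μᵀp=1.721906  b=𝟙ᵀp=12.053490  c=𝟙ᵀq=93.229239  D=ac−b²=15.245357
λ₁=(c·0.164−b)/D = (93.229239·0.164−12.053490)/15.245357 = 0.212268
λ₂=(a−b·0.164)/D = (1.721906−12.053490·0.164)/15.245357 = -0.016718
w* = 0.212268·p + -0.016718·q:
  w_0 = 0.212268·2.6038 + -0.016718·15.1012 = 0.3002  (Alcoa)
  w_1 = 0.212268·3.4732 + -0.016718·19.2403 = 0.4156  (Chevron)
  w_2 = 0.212268·0.9135 + -0.016718·12.8461 = -0.0209  (Boeing)
  w_3 = 0.212268·0.7096 + -0.016718·8.8184 = 0.0032  (Starbucks)
  w_4 = 0.212268·1.1643 + -0.016718·10.4474 = 0.0725  (GE)
  w_5 = 0.212268·0.6875 + -0.016718·5.5461 = 0.0532  (Oracle)
  w_6 = 0.212268·2.5015 + -0.016718·21.2297 = 0.1761  (Unilever)
Σw_i=1.0000  μᵀw=0.1640
σ²=wᵀΣw=λ₁·μ_p+λ₂ = 0.212268·0.164 + -0.016718 = 0.018094 ≈ 0.0181


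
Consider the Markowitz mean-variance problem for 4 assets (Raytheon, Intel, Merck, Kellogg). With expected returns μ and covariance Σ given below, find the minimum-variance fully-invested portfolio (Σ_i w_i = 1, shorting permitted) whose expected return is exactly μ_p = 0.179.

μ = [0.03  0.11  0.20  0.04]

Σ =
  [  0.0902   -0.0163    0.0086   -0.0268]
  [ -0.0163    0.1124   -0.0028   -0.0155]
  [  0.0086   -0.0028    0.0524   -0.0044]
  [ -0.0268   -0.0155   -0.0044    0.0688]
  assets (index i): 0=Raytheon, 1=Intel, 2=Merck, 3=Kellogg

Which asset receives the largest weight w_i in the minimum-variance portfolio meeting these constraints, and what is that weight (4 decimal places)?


g=Σ⁻¹μ = [0.6138  1.3546  3.9039  1.3753]
h=Σ⁻¹𝟙 = [20.2901  16.0704  18.9023  27.2680]
a=μᵀg=1.003215  b=𝟙ᵀg=7.247624  c=𝟙ᵀh=82.530753  D=ac−b²=30.267999
λ₁=(c·0.179−b)/D = (82.530753·0.179−7.247624)/30.267999 = 0.248625
λ₂=(a−b·0.179)/D = (1.003215−7.247624·0.179)/30.267999 = -0.009717
w* = 0.248625·g + -0.009717·h:
  w_0 = 0.248625·0.6138 + -0.009717·20.2901 = -0.0446  (Raytheon)
  w_1 = 0.248625·1.3546 + -0.009717·16.0704 = 0.1806  (Intel)
  w_2 = 0.248625·3.9039 + -0.009717·18.9023 = 0.7869  (Merck)
  w_3 = 0.248625·1.3753 + -0.009717·27.2680 = 0.0770  (Kellogg)
Σw_i=1.0000  μᵀw=0.1790
σ²=wᵀΣw=λ₁·μ_p+λ₂ = 0.248625·0.179 + -0.009717 = 0.034787 ≈ 0.0348

Merck (0.7869)


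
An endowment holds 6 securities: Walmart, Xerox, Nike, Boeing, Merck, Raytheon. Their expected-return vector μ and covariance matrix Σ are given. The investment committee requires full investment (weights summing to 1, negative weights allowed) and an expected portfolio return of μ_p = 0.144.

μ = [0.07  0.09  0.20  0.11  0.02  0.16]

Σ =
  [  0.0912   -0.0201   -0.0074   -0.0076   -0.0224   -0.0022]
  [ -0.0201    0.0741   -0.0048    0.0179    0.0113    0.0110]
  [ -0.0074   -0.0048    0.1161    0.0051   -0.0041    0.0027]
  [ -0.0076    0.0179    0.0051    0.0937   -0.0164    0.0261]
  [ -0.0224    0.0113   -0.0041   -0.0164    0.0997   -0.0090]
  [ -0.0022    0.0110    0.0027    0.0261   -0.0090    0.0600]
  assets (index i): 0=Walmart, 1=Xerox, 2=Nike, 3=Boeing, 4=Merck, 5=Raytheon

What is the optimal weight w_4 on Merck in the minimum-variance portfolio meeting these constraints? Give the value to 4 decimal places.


0.0293

x=Σ⁻¹μ = [1.4488  1.1528  1.8150  0.4520  0.7560  2.3436]
y=Σ⁻¹𝟙 = [19.6084  13.0716  10.2928  8.2877  15.9423  13.3122]
a=μᵀx=1.007968  b=𝟙ᵀx=7.968042  c=𝟙ᵀy=80.515000  D=ac−b²=17.666825
λ₁=(c·0.144−b)/D = (80.515000·0.144−7.968042)/17.666825 = 0.205250
λ₂=(a−b·0.144)/D = (1.007968−7.968042·0.144)/17.666825 = -0.007892
w* = 0.205250·x + -0.007892·y:
  w_0 = 0.205250·1.4488 + -0.007892·19.6084 = 0.1426  (Walmart)
  w_1 = 0.205250·1.1528 + -0.007892·13.0716 = 0.1334  (Xerox)
  w_2 = 0.205250·1.8150 + -0.007892·10.2928 = 0.2913  (Nike)
  w_3 = 0.205250·0.4520 + -0.007892·8.2877 = 0.0274  (Boeing)
  w_4 = 0.205250·0.7560 + -0.007892·15.9423 = 0.0293  (Merck)
  w_5 = 0.205250·2.3436 + -0.007892·13.3122 = 0.3760  (Raytheon)
Σw_i=1.0000  μᵀw=0.1440
σ²=wᵀΣw=λ₁·μ_p+λ₂ = 0.205250·0.144 + -0.007892 = 0.021664 ≈ 0.0217


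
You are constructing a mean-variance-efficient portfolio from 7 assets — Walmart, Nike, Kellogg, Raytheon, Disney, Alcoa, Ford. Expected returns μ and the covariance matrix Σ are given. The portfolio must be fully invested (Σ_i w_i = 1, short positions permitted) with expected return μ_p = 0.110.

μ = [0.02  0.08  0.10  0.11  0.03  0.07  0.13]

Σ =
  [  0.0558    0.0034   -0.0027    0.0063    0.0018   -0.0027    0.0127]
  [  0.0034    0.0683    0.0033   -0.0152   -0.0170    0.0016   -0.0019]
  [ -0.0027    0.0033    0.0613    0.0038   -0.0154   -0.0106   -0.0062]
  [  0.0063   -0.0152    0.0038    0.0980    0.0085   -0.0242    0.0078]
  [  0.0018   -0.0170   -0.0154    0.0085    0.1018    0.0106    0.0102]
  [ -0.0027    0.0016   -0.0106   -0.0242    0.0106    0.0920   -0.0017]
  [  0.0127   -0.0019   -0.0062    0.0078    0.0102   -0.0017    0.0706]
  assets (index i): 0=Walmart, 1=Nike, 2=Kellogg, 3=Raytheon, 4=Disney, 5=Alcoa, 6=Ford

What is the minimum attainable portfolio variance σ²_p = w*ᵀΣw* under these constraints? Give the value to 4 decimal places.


0.0153

p=Σ⁻¹μ = [-0.1834  1.5266  1.9747  1.4345  0.4034  1.3225  1.9039]
q=Σ⁻¹𝟙 = [14.1590  18.8043  22.0217  13.3115  12.1643  15.8024  11.2097]
a=μᵀp=0.825919  b=𝟙ᵀp=8.382309  c=𝟙ᵀq=107.472810  D=ac−b²=18.500781
λ₁=(c·0.110−b)/D = (107.472810·0.110−8.382309)/18.500781 = 0.185922
λ₂=(a−b·0.110)/D = (0.825919−8.382309·0.110)/18.500781 = -0.005196
w* = 0.185922·p + -0.005196·q:
  w_0 = 0.185922·-0.1834 + -0.005196·14.1590 = -0.1077  (Walmart)
  w_1 = 0.185922·1.5266 + -0.005196·18.8043 = 0.1861  (Nike)
  w_2 = 0.185922·1.9747 + -0.005196·22.0217 = 0.2527  (Kellogg)
  w_3 = 0.185922·1.4345 + -0.005196·13.3115 = 0.1975  (Raytheon)
  w_4 = 0.185922·0.4034 + -0.005196·12.1643 = 0.0118  (Disney)
  w_5 = 0.185922·1.3225 + -0.005196·15.8024 = 0.1638  (Alcoa)
  w_6 = 0.185922·1.9039 + -0.005196·11.2097 = 0.2957  (Ford)
Σw_i=1.0000  μᵀw=0.1100
σ²=wᵀΣw=λ₁·μ_p+λ₂ = 0.185922·0.110 + -0.005196 = 0.015255 ≈ 0.0153


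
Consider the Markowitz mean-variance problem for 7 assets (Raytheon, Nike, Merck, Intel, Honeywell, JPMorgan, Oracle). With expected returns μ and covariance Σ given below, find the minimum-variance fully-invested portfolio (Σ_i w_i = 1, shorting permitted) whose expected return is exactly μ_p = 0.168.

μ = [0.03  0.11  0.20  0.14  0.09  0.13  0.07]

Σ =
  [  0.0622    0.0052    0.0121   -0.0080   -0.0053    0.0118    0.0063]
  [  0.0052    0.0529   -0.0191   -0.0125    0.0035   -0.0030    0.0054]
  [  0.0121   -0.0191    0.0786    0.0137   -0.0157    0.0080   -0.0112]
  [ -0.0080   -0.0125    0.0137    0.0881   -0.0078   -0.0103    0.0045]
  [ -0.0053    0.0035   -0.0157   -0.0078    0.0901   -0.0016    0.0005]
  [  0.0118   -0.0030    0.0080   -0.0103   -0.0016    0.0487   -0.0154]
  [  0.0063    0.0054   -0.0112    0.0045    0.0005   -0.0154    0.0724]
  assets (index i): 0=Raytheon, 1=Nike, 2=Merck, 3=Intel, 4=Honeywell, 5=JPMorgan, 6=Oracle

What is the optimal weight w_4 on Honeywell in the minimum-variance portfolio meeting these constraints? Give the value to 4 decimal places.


u=Σ⁻¹μ = [-1.0236  3.8139  3.5187  1.9623  1.6277  3.6632  1.9618]
v=Σ⁻¹𝟙 = [6.5079  27.4764  18.4599  16.6024  15.4536  27.5746  18.7789]
a=μᵀu=2.127320  b=𝟙ᵀu=15.524004  c=𝟙ᵀv=130.853735  D=ac−b²=37.373111
λ₁=(c·0.168−b)/D = (130.853735·0.168−15.524004)/37.373111 = 0.172836
λ₂=(a−b·0.168)/D = (2.127320−15.524004·0.168)/37.373111 = -0.012863
w* = 0.172836·u + -0.012863·v:
  w_0 = 0.172836·-1.0236 + -0.012863·6.5079 = -0.2606  (Raytheon)
  w_1 = 0.172836·3.8139 + -0.012863·27.4764 = 0.3058  (Nike)
  w_2 = 0.172836·3.5187 + -0.012863·18.4599 = 0.3707  (Merck)
  w_3 = 0.172836·1.9623 + -0.012863·16.6024 = 0.1256  (Intel)
  w_4 = 0.172836·1.6277 + -0.012863·15.4536 = 0.0826  (Honeywell)
  w_5 = 0.172836·3.6632 + -0.012863·27.5746 = 0.2785  (JPMorgan)
  w_6 = 0.172836·1.9618 + -0.012863·18.7789 = 0.0975  (Oracle)
Σw_i=1.0000  μᵀw=0.1680
σ²=wᵀΣw=λ₁·μ_p+λ₂ = 0.172836·0.168 + -0.012863 = 0.016174 ≈ 0.0162

0.0826


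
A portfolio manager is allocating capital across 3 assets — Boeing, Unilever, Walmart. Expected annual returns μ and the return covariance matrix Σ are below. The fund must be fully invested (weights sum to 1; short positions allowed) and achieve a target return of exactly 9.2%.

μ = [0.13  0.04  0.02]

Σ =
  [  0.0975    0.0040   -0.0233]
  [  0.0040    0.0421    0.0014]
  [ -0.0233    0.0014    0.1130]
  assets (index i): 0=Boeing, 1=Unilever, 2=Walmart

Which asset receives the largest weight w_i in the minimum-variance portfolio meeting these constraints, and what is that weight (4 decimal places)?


Boeing (0.6109)

g=Σ⁻¹μ = [1.4099  0.8009  0.4578]
h=Σ⁻¹𝟙 = [11.9831  22.2471  11.0448]
a=μᵀg=0.224476  b=𝟙ᵀg=2.668588  c=𝟙ᵀh=45.275059  D=ac−b²=3.041819
λ₁=(c·0.092−b)/D = (45.275059·0.092−2.668588)/3.041819 = 0.492047
λ₂=(a−b·0.092)/D = (0.224476−2.668588·0.092)/3.041819 = -0.006915
w* = 0.492047·g + -0.006915·h:
  w_0 = 0.492047·1.4099 + -0.006915·11.9831 = 0.6109  (Boeing)
  w_1 = 0.492047·0.8009 + -0.006915·22.2471 = 0.2403  (Unilever)
  w_2 = 0.492047·0.4578 + -0.006915·11.0448 = 0.1489  (Walmart)
Σw_i=1.0000  μᵀw=0.0920
σ²=wᵀΣw=λ₁·μ_p+λ₂ = 0.492047·0.092 + -0.006915 = 0.038353 ≈ 0.0384


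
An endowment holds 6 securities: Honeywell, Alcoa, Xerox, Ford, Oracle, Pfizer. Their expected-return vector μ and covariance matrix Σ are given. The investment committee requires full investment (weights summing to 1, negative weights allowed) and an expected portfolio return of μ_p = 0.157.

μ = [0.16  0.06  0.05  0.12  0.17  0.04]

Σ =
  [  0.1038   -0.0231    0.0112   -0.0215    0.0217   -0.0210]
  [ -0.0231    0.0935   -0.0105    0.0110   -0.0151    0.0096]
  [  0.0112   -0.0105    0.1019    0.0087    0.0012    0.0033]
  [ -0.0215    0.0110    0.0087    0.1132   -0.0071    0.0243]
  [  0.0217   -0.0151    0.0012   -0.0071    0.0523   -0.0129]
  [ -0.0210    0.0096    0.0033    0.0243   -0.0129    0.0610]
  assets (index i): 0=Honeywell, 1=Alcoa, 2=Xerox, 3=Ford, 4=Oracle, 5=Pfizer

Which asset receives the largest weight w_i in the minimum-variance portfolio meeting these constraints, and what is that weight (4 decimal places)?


Oracle (0.5472)

u=Σ⁻¹μ = [1.5846  1.3566  0.2768  1.1577  3.4412  1.2393]
v=Σ⁻¹𝟙 = [12.5930  15.8498  8.5913  6.1555  24.1478  20.4241]
a=μᵀu=1.122268  b=𝟙ᵀu=9.056176  c=𝟙ᵀv=87.761454  D=ac−b²=16.477594
λ₁=(c·0.157−b)/D = (87.761454·0.157−9.056176)/16.477594 = 0.286594
λ₂=(a−b·0.157)/D = (1.122268−9.056176·0.157)/16.477594 = -0.018179
w* = 0.286594·u + -0.018179·v:
  w_0 = 0.286594·1.5846 + -0.018179·12.5930 = 0.2252  (Honeywell)
  w_1 = 0.286594·1.3566 + -0.018179·15.8498 = 0.1006  (Alcoa)
  w_2 = 0.286594·0.2768 + -0.018179·8.5913 = -0.0769  (Xerox)
  w_3 = 0.286594·1.1577 + -0.018179·6.1555 = 0.2199  (Ford)
  w_4 = 0.286594·3.4412 + -0.018179·24.1478 = 0.5472  (Oracle)
  w_5 = 0.286594·1.2393 + -0.018179·20.4241 = -0.0161  (Pfizer)
Σw_i=1.0000  μᵀw=0.1570
σ²=wᵀΣw=λ₁·μ_p+λ₂ = 0.286594·0.157 + -0.018179 = 0.026816 ≈ 0.0268


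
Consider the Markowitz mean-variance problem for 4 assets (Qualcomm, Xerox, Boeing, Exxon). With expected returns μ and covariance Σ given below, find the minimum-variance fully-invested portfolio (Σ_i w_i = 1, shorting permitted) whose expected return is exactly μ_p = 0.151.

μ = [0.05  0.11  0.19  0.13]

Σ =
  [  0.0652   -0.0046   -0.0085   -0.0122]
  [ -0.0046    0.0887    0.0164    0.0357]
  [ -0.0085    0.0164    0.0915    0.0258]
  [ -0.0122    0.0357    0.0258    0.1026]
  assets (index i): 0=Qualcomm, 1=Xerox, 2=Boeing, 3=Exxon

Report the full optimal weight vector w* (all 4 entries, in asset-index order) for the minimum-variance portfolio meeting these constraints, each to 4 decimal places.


0.1389  0.1277  0.5778  0.1556

g=Σ⁻¹μ = [1.1897  0.6729  1.8677  0.7047]
h=Σ⁻¹𝟙 = [18.3876  7.7283  9.3052  6.9040]
a=μᵀg=0.579981  b=𝟙ᵀg=4.435012  c=𝟙ᵀh=42.325207  D=ac−b²=4.878470
λ₁=(c·0.151−b)/D = (42.325207·0.151−4.435012)/4.878470 = 0.400965
λ₂=(a−b·0.151)/D = (0.579981−4.435012·0.151)/4.878470 = -0.018388
w* = 0.400965·g + -0.018388·h:
  w_0 = 0.400965·1.1897 + -0.018388·18.3876 = 0.1389  (Qualcomm)
  w_1 = 0.400965·0.6729 + -0.018388·7.7283 = 0.1277  (Xerox)
  w_2 = 0.400965·1.8677 + -0.018388·9.3052 = 0.5778  (Boeing)
  w_3 = 0.400965·0.7047 + -0.018388·6.9040 = 0.1556  (Exxon)
Σw_i=1.0000  μᵀw=0.1510
σ²=wᵀΣw=λ₁·μ_p+λ₂ = 0.400965·0.151 + -0.018388 = 0.042158 ≈ 0.0422


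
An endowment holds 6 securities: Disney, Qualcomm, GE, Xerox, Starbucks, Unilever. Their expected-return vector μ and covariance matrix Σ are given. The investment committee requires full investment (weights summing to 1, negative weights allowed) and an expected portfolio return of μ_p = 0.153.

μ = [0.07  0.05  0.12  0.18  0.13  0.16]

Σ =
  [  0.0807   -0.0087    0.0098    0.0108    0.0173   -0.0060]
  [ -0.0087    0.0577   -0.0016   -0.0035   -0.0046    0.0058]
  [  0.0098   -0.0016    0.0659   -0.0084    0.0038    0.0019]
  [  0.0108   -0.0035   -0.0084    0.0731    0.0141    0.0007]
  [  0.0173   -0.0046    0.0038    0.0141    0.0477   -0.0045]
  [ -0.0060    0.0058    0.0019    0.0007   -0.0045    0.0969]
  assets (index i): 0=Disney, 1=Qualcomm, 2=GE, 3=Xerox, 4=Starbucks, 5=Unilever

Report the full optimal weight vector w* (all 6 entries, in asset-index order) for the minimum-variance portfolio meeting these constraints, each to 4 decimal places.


-0.0601  0.0175  0.2374  0.3310  0.2538  0.2204

x=Σ⁻¹μ = [0.1081  1.0803  1.9555  2.3004  2.1089  1.6362]
y=Σ⁻¹𝟙 = [8.4713  20.0115  14.6981  11.8768  16.0854  10.0197]
a=μᵀx=1.246267  b=𝟙ᵀx=9.189410  c=𝟙ᵀy=81.162731  D=ac−b²=16.705146
λ₁=(c·0.153−b)/D = (81.162731·0.153−9.189410)/16.705146 = 0.193263
λ₂=(a−b·0.153)/D = (1.246267−9.189410·0.153)/16.705146 = -0.009561
w* = 0.193263·x + -0.009561·y:
  w_0 = 0.193263·0.1081 + -0.009561·8.4713 = -0.0601  (Disney)
  w_1 = 0.193263·1.0803 + -0.009561·20.0115 = 0.0175  (Qualcomm)
  w_2 = 0.193263·1.9555 + -0.009561·14.6981 = 0.2374  (GE)
  w_3 = 0.193263·2.3004 + -0.009561·11.8768 = 0.3310  (Xerox)
  w_4 = 0.193263·2.1089 + -0.009561·16.0854 = 0.2538  (Starbucks)
  w_5 = 0.193263·1.6362 + -0.009561·10.0197 = 0.2204  (Unilever)
Σw_i=1.0000  μᵀw=0.1530
σ²=wᵀΣw=λ₁·μ_p+λ₂ = 0.193263·0.153 + -0.009561 = 0.020009 ≈ 0.0200
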